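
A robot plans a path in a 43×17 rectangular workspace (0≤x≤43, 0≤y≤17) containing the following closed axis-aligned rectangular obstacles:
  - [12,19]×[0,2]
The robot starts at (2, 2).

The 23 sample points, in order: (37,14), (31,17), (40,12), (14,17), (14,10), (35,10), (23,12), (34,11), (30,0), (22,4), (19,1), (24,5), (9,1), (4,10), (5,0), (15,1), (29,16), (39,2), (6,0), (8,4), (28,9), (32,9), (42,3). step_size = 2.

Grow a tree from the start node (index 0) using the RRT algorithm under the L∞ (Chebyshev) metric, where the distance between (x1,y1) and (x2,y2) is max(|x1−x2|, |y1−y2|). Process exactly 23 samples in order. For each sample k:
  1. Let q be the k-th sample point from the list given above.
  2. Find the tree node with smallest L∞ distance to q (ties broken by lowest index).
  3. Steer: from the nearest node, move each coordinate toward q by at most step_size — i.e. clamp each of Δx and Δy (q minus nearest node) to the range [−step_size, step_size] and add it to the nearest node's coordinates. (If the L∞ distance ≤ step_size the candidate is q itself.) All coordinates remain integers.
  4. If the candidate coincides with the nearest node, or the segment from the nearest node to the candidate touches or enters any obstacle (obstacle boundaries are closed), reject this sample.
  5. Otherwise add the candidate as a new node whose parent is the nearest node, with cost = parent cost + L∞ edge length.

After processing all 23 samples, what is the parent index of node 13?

1. q=(37,14) nearest=0 d=35 new=(4,4) → add node 1 parent=0 cost=2
2. q=(31,17) nearest=1 d=27 new=(6,6) → add node 2 parent=1 cost=4
3. q=(40,12) nearest=2 d=34 new=(8,8) → add node 3 parent=2 cost=6
4. q=(14,17) nearest=3 d=9 new=(10,10) → add node 4 parent=3 cost=8
5. q=(14,10) nearest=4 d=4 new=(12,10) → add node 5 parent=4 cost=10
6. q=(35,10) nearest=5 d=23 new=(14,10) → add node 6 parent=5 cost=12
7. q=(23,12) nearest=6 d=9 new=(16,12) → add node 7 parent=6 cost=14
8. q=(34,11) nearest=7 d=18 new=(18,11) → add node 8 parent=7 cost=16
9. q=(30,0) nearest=8 d=12 new=(20,9) → add node 9 parent=8 cost=18
10. q=(22,4) nearest=9 d=5 new=(22,7) → add node 10 parent=9 cost=20
11. q=(19,1) nearest=10 d=6 new=(20,5) → add node 11 parent=10 cost=22
12. q=(24,5) nearest=10 d=2 new=(24,5) → add node 12 parent=10 cost=22
13. q=(9,1) nearest=1 d=5 new=(6,2) → add node 13 parent=1 cost=4
14. q=(4,10) nearest=2 d=4 new=(4,8) → add node 14 parent=2 cost=6
15. q=(5,0) nearest=13 d=2 new=(5,0) → add node 15 parent=13 cost=6
16. q=(15,1) nearest=11 d=5 new=(18,3) → add node 16 parent=11 cost=24
17. q=(29,16) nearest=9 d=9 new=(22,11) → add node 17 parent=9 cost=20
18. q=(39,2) nearest=12 d=15 new=(26,3) → add node 18 parent=12 cost=24
19. q=(6,0) nearest=15 d=1 new=(6,0) → add node 19 parent=15 cost=7
20. q=(8,4) nearest=2 d=2 new=(8,4) → add node 20 parent=2 cost=6
21. q=(28,9) nearest=12 d=4 new=(26,7) → add node 21 parent=12 cost=24
22. q=(32,9) nearest=18 d=6 new=(28,5) → add node 22 parent=18 cost=26
23. q=(42,3) nearest=22 d=14 new=(30,3) → add node 23 parent=22 cost=28

Parent of node 13: 1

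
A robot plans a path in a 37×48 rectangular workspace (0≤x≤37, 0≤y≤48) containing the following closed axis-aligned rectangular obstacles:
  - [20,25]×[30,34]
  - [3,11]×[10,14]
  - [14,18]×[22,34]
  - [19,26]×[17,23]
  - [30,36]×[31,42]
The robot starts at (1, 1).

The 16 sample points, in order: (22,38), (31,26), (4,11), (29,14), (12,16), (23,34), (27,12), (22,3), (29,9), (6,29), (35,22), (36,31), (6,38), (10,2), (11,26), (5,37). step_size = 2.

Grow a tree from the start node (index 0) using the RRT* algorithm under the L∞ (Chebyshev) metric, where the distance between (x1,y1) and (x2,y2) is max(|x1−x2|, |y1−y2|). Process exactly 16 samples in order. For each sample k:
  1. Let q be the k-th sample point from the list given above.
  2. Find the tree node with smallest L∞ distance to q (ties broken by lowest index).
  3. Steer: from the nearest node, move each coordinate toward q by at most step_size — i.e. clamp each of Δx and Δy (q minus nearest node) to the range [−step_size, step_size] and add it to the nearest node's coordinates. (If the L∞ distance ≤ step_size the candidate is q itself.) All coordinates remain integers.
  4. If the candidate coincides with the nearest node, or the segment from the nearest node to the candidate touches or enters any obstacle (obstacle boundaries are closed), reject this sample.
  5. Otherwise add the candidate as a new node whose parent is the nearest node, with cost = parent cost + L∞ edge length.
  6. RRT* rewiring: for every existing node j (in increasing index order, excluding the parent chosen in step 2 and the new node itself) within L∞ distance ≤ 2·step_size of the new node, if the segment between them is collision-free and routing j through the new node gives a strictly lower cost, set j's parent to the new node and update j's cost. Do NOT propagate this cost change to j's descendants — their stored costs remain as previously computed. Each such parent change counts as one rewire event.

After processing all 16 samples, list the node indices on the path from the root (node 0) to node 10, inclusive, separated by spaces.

1. q=(22,38) nearest=0 d=37 new=(3,3) → add node 1 parent=0 cost=2
2. q=(31,26) nearest=1 d=28 new=(5,5) → add node 2 parent=1 cost=4
3. q=(4,11) nearest=2 d=6 new=(4,7) → add node 3 parent=2 cost=6
4. q=(29,14) nearest=2 d=24 new=(7,7) → add node 4 parent=2 cost=6
5. q=(12,16) nearest=3 d=9 new=(6,9) → add node 5 parent=3 cost=8
6. q=(23,34) nearest=5 d=25 new=(8,11) → blocked by [3,11]×[10,14], reject
7. q=(27,12) nearest=4 d=20 new=(9,9) → add node 6 parent=4 cost=8
8. q=(22,3) nearest=6 d=13 new=(11,7) → add node 7 parent=6 cost=10
9. q=(29,9) nearest=7 d=18 new=(13,9) → add node 8 parent=7 cost=12
10. q=(6,29) nearest=5 d=20 new=(6,11) → blocked by [3,11]×[10,14], reject
11. q=(35,22) nearest=8 d=22 new=(15,11) → add node 9 parent=8 cost=14
12. q=(36,31) nearest=9 d=21 new=(17,13) → add node 10 parent=9 cost=16
13. q=(6,38) nearest=10 d=25 new=(15,15) → add node 11 parent=10 cost=18
14. q=(10,2) nearest=2 d=5 new=(7,3) → add node 12 parent=2 cost=6
15. q=(11,26) nearest=11 d=11 new=(13,17) → add node 13 parent=11 cost=20
16. q=(5,37) nearest=13 d=20 new=(11,19) → add node 14 parent=13 cost=22

Path: 0 1 2 4 6 7 8 9 10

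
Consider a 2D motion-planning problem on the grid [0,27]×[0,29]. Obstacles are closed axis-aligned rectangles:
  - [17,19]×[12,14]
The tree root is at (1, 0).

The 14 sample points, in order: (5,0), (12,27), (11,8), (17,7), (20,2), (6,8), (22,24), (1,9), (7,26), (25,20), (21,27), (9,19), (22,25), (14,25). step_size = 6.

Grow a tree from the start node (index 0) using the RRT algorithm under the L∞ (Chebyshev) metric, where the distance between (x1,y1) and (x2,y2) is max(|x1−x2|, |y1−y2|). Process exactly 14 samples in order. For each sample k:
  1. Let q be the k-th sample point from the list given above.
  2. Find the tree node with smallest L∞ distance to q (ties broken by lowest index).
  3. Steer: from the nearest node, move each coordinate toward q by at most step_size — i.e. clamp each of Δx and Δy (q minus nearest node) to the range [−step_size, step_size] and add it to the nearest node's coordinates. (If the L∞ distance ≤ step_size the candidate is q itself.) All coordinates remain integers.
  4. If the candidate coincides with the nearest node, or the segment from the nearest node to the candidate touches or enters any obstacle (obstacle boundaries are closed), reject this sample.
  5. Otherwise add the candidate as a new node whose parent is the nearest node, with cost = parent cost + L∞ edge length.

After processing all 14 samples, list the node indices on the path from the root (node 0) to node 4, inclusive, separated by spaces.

1. q=(5,0) nearest=0 d=4 new=(5,0) → add node 1 parent=0 cost=4
2. q=(12,27) nearest=0 d=27 new=(7,6) → add node 2 parent=0 cost=6
3. q=(11,8) nearest=2 d=4 new=(11,8) → add node 3 parent=2 cost=10
4. q=(17,7) nearest=3 d=6 new=(17,7) → add node 4 parent=3 cost=16
5. q=(20,2) nearest=4 d=5 new=(20,2) → add node 5 parent=4 cost=21
6. q=(6,8) nearest=2 d=2 new=(6,8) → add node 6 parent=2 cost=8
7. q=(22,24) nearest=3 d=16 new=(17,14) → blocked by [17,19]×[12,14], reject
8. q=(1,9) nearest=6 d=5 new=(1,9) → add node 7 parent=6 cost=13
9. q=(7,26) nearest=7 d=17 new=(7,15) → add node 8 parent=7 cost=19
10. q=(25,20) nearest=4 d=13 new=(23,13) → add node 9 parent=4 cost=22
11. q=(21,27) nearest=8 d=14 new=(13,21) → add node 10 parent=8 cost=25
12. q=(9,19) nearest=8 d=4 new=(9,19) → add node 11 parent=8 cost=23
13. q=(22,25) nearest=10 d=9 new=(19,25) → add node 12 parent=10 cost=31
14. q=(14,25) nearest=10 d=4 new=(14,25) → add node 13 parent=10 cost=29

Path: 0 2 3 4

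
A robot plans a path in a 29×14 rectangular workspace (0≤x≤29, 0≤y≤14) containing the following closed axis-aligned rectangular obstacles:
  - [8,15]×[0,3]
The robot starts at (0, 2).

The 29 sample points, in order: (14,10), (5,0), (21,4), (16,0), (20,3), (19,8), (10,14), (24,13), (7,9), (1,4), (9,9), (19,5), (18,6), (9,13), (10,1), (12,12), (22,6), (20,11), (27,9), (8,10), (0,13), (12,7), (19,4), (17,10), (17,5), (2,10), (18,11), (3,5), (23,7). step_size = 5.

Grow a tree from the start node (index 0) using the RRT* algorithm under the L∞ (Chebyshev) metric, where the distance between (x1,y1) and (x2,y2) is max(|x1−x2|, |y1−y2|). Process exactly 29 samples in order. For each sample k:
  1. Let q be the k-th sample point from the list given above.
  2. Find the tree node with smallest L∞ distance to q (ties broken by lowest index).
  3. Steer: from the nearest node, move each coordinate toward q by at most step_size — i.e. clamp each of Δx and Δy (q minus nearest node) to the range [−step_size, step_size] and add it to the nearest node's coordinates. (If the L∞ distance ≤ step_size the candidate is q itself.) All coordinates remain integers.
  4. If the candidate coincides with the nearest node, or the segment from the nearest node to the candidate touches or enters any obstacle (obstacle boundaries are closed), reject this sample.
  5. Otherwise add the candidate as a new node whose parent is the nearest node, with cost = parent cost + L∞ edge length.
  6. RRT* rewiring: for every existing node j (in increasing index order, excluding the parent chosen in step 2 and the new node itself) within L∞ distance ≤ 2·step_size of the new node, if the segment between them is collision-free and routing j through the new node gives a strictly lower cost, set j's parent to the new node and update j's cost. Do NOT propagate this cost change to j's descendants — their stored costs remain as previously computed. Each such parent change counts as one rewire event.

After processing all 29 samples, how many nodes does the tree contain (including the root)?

1. q=(14,10) nearest=0 d=14 new=(5,7) → add node 1 parent=0 cost=5
2. q=(5,0) nearest=0 d=5 new=(5,0) → add node 2 parent=0 cost=5
3. q=(21,4) nearest=1 d=16 new=(10,4) → add node 3 parent=1 cost=10
4. q=(16,0) nearest=3 d=6 new=(15,0) → blocked by [8,15]×[0,3], reject
5. q=(20,3) nearest=3 d=10 new=(15,3) → blocked by [8,15]×[0,3], reject
6. q=(19,8) nearest=3 d=9 new=(15,8) → add node 4 parent=3 cost=15
7. q=(10,14) nearest=4 d=6 new=(10,13) → add node 5 parent=4 cost=20
8. q=(24,13) nearest=4 d=9 new=(20,13) → add node 6 parent=4 cost=20
9. q=(7,9) nearest=1 d=2 new=(7,9) → add node 7 parent=1 cost=7; rewire 5→7 (11<20)
10. q=(1,4) nearest=0 d=2 new=(1,4) → add node 8 parent=0 cost=2
11. q=(9,9) nearest=7 d=2 new=(9,9) → add node 9 parent=7 cost=9
12. q=(19,5) nearest=4 d=4 new=(19,5) → add node 10 parent=4 cost=19
13. q=(18,6) nearest=10 d=1 new=(18,6) → add node 11 parent=10 cost=20
14. q=(9,13) nearest=5 d=1 new=(9,13) → add node 12 parent=5 cost=12
15. q=(10,1) nearest=3 d=3 new=(10,1) → blocked by [8,15]×[0,3], reject
16. q=(12,12) nearest=5 d=2 new=(12,12) → add node 13 parent=5 cost=13; rewire 11→13 (19<20)
17. q=(22,6) nearest=10 d=3 new=(22,6) → add node 14 parent=10 cost=22
18. q=(20,11) nearest=6 d=2 new=(20,11) → add node 15 parent=6 cost=22
19. q=(27,9) nearest=14 d=5 new=(27,9) → add node 16 parent=14 cost=27
20. q=(8,10) nearest=7 d=1 new=(8,10) → add node 17 parent=7 cost=8; rewire 11→17 (18<19); rewire 12→17 (11<12); rewire 13→17 (12<13)
21. q=(0,13) nearest=1 d=6 new=(0,12) → add node 18 parent=1 cost=10
22. q=(12,7) nearest=3 d=3 new=(12,7) → add node 19 parent=3 cost=13; rewire 15→19 (21<22)
23. q=(19,4) nearest=10 d=1 new=(19,4) → add node 20 parent=10 cost=20
24. q=(17,10) nearest=4 d=2 new=(17,10) → add node 21 parent=4 cost=17; rewire 15→21 (20<21)
25. q=(17,5) nearest=11 d=1 new=(17,5) → add node 22 parent=11 cost=19
26. q=(2,10) nearest=18 d=2 new=(2,10) → add node 23 parent=18 cost=12
27. q=(18,11) nearest=21 d=1 new=(18,11) → add node 24 parent=21 cost=18
28. q=(3,5) nearest=1 d=2 new=(3,5) → add node 25 parent=1 cost=7
29. q=(23,7) nearest=14 d=1 new=(23,7) → add node 26 parent=14 cost=23

Node count: 27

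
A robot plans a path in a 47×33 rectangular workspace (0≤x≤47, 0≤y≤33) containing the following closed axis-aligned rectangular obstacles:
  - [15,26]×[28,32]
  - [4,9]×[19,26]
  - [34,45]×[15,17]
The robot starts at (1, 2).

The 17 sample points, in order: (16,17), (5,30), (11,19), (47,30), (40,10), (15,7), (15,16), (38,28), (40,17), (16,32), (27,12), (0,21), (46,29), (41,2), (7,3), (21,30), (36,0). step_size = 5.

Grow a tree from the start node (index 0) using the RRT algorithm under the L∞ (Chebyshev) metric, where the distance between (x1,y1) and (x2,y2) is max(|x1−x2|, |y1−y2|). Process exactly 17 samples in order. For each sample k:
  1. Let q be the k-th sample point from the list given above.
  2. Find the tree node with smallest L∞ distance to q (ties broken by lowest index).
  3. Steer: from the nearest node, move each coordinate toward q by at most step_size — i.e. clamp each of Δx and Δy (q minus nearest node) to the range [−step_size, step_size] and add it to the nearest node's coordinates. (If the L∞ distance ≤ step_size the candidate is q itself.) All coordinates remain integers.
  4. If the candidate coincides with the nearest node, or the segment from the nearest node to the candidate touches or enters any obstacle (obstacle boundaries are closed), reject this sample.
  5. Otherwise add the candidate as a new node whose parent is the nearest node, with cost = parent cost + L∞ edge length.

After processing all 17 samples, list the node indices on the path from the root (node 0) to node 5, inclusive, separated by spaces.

Path: 0 1 2 3 4 5

1. q=(16,17) nearest=0 d=15 new=(6,7) → add node 1 parent=0 cost=5
2. q=(5,30) nearest=1 d=23 new=(5,12) → add node 2 parent=1 cost=10
3. q=(11,19) nearest=2 d=7 new=(10,17) → add node 3 parent=2 cost=15
4. q=(47,30) nearest=3 d=37 new=(15,22) → add node 4 parent=3 cost=20
5. q=(40,10) nearest=4 d=25 new=(20,17) → add node 5 parent=4 cost=25
6. q=(15,7) nearest=1 d=9 new=(11,7) → add node 6 parent=1 cost=10
7. q=(15,16) nearest=3 d=5 new=(15,16) → add node 7 parent=3 cost=20
8. q=(38,28) nearest=5 d=18 new=(25,22) → add node 8 parent=5 cost=30
9. q=(40,17) nearest=8 d=15 new=(30,17) → add node 9 parent=8 cost=35
10. q=(16,32) nearest=4 d=10 new=(16,27) → add node 10 parent=4 cost=25
11. q=(27,12) nearest=9 d=5 new=(27,12) → add node 11 parent=9 cost=40
12. q=(0,21) nearest=2 d=9 new=(0,17) → add node 12 parent=2 cost=15
13. q=(46,29) nearest=9 d=16 new=(35,22) → add node 13 parent=9 cost=40
14. q=(41,2) nearest=11 d=14 new=(32,7) → add node 14 parent=11 cost=45
15. q=(7,3) nearest=1 d=4 new=(7,3) → add node 15 parent=1 cost=9
16. q=(21,30) nearest=10 d=5 new=(21,30) → blocked by [15,26]×[28,32], reject
17. q=(36,0) nearest=14 d=7 new=(36,2) → add node 16 parent=14 cost=50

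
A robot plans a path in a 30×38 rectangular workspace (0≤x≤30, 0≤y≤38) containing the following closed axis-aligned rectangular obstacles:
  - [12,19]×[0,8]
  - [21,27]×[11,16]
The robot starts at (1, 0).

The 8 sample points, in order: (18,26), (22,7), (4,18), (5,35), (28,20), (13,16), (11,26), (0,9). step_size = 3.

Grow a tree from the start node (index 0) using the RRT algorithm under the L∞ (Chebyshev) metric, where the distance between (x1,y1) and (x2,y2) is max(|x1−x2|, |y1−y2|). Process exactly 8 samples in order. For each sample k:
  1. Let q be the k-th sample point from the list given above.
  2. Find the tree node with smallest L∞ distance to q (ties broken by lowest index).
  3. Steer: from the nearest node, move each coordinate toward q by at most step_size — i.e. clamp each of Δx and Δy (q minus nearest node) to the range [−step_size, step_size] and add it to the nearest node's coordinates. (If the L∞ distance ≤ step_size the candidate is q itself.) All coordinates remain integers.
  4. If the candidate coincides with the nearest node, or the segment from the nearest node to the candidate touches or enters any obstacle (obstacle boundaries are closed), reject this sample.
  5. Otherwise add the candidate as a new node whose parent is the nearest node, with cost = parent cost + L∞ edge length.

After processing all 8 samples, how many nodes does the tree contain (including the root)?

Node count: 9

1. q=(18,26) nearest=0 d=26 new=(4,3) → add node 1 parent=0 cost=3
2. q=(22,7) nearest=1 d=18 new=(7,6) → add node 2 parent=1 cost=6
3. q=(4,18) nearest=2 d=12 new=(4,9) → add node 3 parent=2 cost=9
4. q=(5,35) nearest=3 d=26 new=(5,12) → add node 4 parent=3 cost=12
5. q=(28,20) nearest=2 d=21 new=(10,9) → add node 5 parent=2 cost=9
6. q=(13,16) nearest=5 d=7 new=(13,12) → add node 6 parent=5 cost=12
7. q=(11,26) nearest=4 d=14 new=(8,15) → add node 7 parent=4 cost=15
8. q=(0,9) nearest=3 d=4 new=(1,9) → add node 8 parent=3 cost=12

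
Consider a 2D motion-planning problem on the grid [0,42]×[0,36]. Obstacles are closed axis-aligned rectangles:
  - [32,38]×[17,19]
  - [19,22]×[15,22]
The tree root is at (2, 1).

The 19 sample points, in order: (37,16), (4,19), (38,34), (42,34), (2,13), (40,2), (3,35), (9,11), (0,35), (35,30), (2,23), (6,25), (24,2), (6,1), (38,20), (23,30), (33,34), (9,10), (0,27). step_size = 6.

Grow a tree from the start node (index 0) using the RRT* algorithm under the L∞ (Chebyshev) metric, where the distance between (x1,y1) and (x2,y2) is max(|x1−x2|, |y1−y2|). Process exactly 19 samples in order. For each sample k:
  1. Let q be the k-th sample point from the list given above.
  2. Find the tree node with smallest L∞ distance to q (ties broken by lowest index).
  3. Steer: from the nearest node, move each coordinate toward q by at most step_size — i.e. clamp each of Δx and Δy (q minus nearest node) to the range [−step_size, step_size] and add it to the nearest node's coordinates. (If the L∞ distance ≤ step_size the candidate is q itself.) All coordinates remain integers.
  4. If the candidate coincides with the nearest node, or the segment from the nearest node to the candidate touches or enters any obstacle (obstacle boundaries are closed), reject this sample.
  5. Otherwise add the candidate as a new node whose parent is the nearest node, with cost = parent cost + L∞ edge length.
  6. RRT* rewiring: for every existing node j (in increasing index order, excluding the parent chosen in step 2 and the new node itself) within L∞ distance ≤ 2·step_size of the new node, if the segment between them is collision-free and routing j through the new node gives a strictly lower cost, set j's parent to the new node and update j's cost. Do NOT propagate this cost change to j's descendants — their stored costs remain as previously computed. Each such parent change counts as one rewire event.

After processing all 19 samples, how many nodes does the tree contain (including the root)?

1. q=(37,16) nearest=0 d=35 new=(8,7) → add node 1 parent=0 cost=6
2. q=(4,19) nearest=1 d=12 new=(4,13) → add node 2 parent=1 cost=12
3. q=(38,34) nearest=1 d=30 new=(14,13) → add node 3 parent=1 cost=12
4. q=(42,34) nearest=3 d=28 new=(20,19) → blocked by [19,22]×[15,22], reject
5. q=(2,13) nearest=2 d=2 new=(2,13) → add node 4 parent=2 cost=14
6. q=(40,2) nearest=3 d=26 new=(20,7) → add node 5 parent=3 cost=18
7. q=(3,35) nearest=2 d=22 new=(3,19) → add node 6 parent=2 cost=18
8. q=(9,11) nearest=1 d=4 new=(9,11) → add node 7 parent=1 cost=10
9. q=(0,35) nearest=6 d=16 new=(0,25) → add node 8 parent=6 cost=24
10. q=(35,30) nearest=3 d=21 new=(20,19) → blocked by [19,22]×[15,22], reject
11. q=(2,23) nearest=8 d=2 new=(2,23) → add node 9 parent=8 cost=26
12. q=(6,25) nearest=9 d=4 new=(6,25) → add node 10 parent=9 cost=30
13. q=(24,2) nearest=5 d=5 new=(24,2) → add node 11 parent=5 cost=23
14. q=(6,1) nearest=0 d=4 new=(6,1) → add node 12 parent=0 cost=4
15. q=(38,20) nearest=5 d=18 new=(26,13) → add node 13 parent=5 cost=24
16. q=(23,30) nearest=3 d=17 new=(20,19) → blocked by [19,22]×[15,22], reject
17. q=(33,34) nearest=3 d=21 new=(20,19) → blocked by [19,22]×[15,22], reject
18. q=(9,10) nearest=7 d=1 new=(9,10) → add node 14 parent=7 cost=11
19. q=(0,27) nearest=8 d=2 new=(0,27) → add node 15 parent=8 cost=26

Node count: 16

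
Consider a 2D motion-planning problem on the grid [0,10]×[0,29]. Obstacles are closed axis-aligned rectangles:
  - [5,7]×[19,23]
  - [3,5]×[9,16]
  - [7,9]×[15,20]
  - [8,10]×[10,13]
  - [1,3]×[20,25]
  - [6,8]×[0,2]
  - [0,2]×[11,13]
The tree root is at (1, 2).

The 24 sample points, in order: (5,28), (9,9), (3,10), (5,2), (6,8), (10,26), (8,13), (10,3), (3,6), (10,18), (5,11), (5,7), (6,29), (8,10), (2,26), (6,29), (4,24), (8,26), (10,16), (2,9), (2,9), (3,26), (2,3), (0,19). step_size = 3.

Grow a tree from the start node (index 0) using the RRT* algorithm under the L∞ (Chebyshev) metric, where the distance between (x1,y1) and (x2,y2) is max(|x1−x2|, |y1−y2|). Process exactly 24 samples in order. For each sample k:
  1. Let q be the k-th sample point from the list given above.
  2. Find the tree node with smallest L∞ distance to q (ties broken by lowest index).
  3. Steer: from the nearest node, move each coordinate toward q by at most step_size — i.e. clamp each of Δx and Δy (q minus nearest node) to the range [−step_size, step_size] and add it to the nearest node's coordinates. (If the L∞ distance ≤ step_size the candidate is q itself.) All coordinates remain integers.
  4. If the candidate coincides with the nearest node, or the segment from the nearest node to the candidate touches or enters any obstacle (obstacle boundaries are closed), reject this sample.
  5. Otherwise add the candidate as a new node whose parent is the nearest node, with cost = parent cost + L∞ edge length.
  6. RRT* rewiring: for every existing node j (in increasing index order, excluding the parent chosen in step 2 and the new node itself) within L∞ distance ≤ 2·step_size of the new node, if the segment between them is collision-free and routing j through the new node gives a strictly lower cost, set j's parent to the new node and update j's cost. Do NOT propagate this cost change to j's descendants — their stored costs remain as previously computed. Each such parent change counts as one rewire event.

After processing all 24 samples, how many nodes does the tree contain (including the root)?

Node count: 12

1. q=(5,28) nearest=0 d=26 new=(4,5) → add node 1 parent=0 cost=3
2. q=(9,9) nearest=1 d=5 new=(7,8) → add node 2 parent=1 cost=6
3. q=(3,10) nearest=2 d=4 new=(4,10) → blocked by [3,5]×[9,16], reject
4. q=(5,2) nearest=1 d=3 new=(5,2) → add node 3 parent=1 cost=6
5. q=(6,8) nearest=2 d=1 new=(6,8) → add node 4 parent=2 cost=7
6. q=(10,26) nearest=2 d=18 new=(10,11) → blocked by [8,10]×[10,13], reject
7. q=(8,13) nearest=2 d=5 new=(8,11) → blocked by [8,10]×[10,13], reject
8. q=(10,3) nearest=2 d=5 new=(10,5) → add node 5 parent=2 cost=9
9. q=(3,6) nearest=1 d=1 new=(3,6) → add node 6 parent=1 cost=4
10. q=(10,18) nearest=2 d=10 new=(10,11) → blocked by [8,10]×[10,13], reject
11. q=(5,11) nearest=2 d=3 new=(5,11) → blocked by [3,5]×[9,16], reject
12. q=(5,7) nearest=4 d=1 new=(5,7) → add node 7 parent=4 cost=8
13. q=(6,29) nearest=2 d=21 new=(6,11) → add node 8 parent=2 cost=9
14. q=(8,10) nearest=2 d=2 new=(8,10) → blocked by [8,10]×[10,13], reject
15. q=(2,26) nearest=8 d=15 new=(3,14) → blocked by [3,5]×[9,16], reject
16. q=(6,29) nearest=8 d=18 new=(6,14) → add node 9 parent=8 cost=12
17. q=(4,24) nearest=9 d=10 new=(4,17) → blocked by [3,5]×[9,16], reject
18. q=(8,26) nearest=9 d=12 new=(8,17) → blocked by [7,9]×[15,20], reject
19. q=(10,16) nearest=9 d=4 new=(9,16) → blocked by [7,9]×[15,20], reject
20. q=(2,9) nearest=6 d=3 new=(2,9) → add node 10 parent=6 cost=7
21. q=(2,9) nearest=10 d=0 → coincident, reject
22. q=(3,26) nearest=9 d=12 new=(3,17) → blocked by [3,5]×[9,16], reject
23. q=(2,3) nearest=0 d=1 new=(2,3) → add node 11 parent=0 cost=1; rewire 3→11 (4<6); rewire 4→11 (6<7); rewire 7→11 (5<8)
24. q=(0,19) nearest=9 d=6 new=(3,17) → blocked by [3,5]×[9,16], reject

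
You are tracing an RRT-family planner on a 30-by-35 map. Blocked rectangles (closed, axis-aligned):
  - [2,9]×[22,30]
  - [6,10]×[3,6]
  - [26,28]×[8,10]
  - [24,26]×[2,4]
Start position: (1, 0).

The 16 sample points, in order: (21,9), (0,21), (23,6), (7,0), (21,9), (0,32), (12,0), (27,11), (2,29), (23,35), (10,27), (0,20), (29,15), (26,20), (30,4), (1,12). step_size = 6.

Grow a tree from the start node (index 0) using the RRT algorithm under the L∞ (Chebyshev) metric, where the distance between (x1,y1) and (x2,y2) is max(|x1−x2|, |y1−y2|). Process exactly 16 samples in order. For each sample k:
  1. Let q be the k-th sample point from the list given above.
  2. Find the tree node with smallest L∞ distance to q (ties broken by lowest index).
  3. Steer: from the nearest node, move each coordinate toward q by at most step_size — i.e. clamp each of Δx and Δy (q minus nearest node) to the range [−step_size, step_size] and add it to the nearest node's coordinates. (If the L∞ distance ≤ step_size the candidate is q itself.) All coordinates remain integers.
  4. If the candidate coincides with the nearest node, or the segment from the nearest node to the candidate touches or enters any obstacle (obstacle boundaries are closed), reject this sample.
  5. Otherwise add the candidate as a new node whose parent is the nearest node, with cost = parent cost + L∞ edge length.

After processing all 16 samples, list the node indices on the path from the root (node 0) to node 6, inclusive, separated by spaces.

Path: 0 1 3 6

1. q=(21,9) nearest=0 d=20 new=(7,6) → blocked by [6,10]×[3,6], reject
2. q=(0,21) nearest=0 d=21 new=(0,6) → add node 1 parent=0 cost=6
3. q=(23,6) nearest=0 d=22 new=(7,6) → blocked by [6,10]×[3,6], reject
4. q=(7,0) nearest=0 d=6 new=(7,0) → add node 2 parent=0 cost=6
5. q=(21,9) nearest=2 d=14 new=(13,6) → blocked by [6,10]×[3,6], reject
6. q=(0,32) nearest=1 d=26 new=(0,12) → add node 3 parent=1 cost=12
7. q=(12,0) nearest=2 d=5 new=(12,0) → add node 4 parent=2 cost=11
8. q=(27,11) nearest=4 d=15 new=(18,6) → add node 5 parent=4 cost=17
9. q=(2,29) nearest=3 d=17 new=(2,18) → add node 6 parent=3 cost=18
10. q=(23,35) nearest=6 d=21 new=(8,24) → blocked by [2,9]×[22,30], reject
11. q=(10,27) nearest=6 d=9 new=(8,24) → blocked by [2,9]×[22,30], reject
12. q=(0,20) nearest=6 d=2 new=(0,20) → add node 7 parent=6 cost=20
13. q=(29,15) nearest=5 d=11 new=(24,12) → add node 8 parent=5 cost=23
14. q=(26,20) nearest=8 d=8 new=(26,18) → add node 9 parent=8 cost=29
15. q=(30,4) nearest=8 d=8 new=(30,6) → blocked by [26,28]×[8,10], reject
16. q=(1,12) nearest=3 d=1 new=(1,12) → add node 10 parent=3 cost=13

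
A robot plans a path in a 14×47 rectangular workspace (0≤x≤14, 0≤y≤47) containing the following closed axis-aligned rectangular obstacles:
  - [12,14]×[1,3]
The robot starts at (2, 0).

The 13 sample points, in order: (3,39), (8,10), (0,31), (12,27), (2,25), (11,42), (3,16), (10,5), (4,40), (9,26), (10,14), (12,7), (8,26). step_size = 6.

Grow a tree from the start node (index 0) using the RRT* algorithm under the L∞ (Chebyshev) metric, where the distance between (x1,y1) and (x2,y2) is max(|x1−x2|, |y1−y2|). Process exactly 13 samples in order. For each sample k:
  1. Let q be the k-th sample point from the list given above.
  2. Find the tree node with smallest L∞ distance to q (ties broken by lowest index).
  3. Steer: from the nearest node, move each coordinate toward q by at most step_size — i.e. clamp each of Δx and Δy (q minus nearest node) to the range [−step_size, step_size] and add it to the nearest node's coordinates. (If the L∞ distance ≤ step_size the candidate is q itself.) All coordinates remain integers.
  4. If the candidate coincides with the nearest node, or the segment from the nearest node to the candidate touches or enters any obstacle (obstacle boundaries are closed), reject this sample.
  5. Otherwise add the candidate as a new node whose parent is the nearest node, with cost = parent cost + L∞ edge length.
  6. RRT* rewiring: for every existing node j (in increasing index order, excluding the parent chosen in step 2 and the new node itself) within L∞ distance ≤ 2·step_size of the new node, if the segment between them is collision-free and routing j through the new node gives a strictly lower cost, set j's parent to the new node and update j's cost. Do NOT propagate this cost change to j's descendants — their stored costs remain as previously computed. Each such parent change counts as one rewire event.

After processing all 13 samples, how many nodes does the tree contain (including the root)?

Node count: 14

1. q=(3,39) nearest=0 d=39 new=(3,6) → add node 1 parent=0 cost=6
2. q=(8,10) nearest=1 d=5 new=(8,10) → add node 2 parent=1 cost=11
3. q=(0,31) nearest=2 d=21 new=(2,16) → add node 3 parent=2 cost=17
4. q=(12,27) nearest=3 d=11 new=(8,22) → add node 4 parent=3 cost=23
5. q=(2,25) nearest=4 d=6 new=(2,25) → add node 5 parent=4 cost=29
6. q=(11,42) nearest=5 d=17 new=(8,31) → add node 6 parent=5 cost=35
7. q=(3,16) nearest=3 d=1 new=(3,16) → add node 7 parent=3 cost=18; rewire 5→7 (27<29)
8. q=(10,5) nearest=2 d=5 new=(10,5) → add node 8 parent=2 cost=16
9. q=(4,40) nearest=6 d=9 new=(4,37) → add node 9 parent=6 cost=41
10. q=(9,26) nearest=4 d=4 new=(9,26) → add node 10 parent=4 cost=27; rewire 6→10 (32<35); rewire 9→10 (38<41)
11. q=(10,14) nearest=2 d=4 new=(10,14) → add node 11 parent=2 cost=15; rewire 5→11 (26<27)
12. q=(12,7) nearest=8 d=2 new=(12,7) → add node 12 parent=8 cost=18
13. q=(8,26) nearest=10 d=1 new=(8,26) → add node 13 parent=10 cost=28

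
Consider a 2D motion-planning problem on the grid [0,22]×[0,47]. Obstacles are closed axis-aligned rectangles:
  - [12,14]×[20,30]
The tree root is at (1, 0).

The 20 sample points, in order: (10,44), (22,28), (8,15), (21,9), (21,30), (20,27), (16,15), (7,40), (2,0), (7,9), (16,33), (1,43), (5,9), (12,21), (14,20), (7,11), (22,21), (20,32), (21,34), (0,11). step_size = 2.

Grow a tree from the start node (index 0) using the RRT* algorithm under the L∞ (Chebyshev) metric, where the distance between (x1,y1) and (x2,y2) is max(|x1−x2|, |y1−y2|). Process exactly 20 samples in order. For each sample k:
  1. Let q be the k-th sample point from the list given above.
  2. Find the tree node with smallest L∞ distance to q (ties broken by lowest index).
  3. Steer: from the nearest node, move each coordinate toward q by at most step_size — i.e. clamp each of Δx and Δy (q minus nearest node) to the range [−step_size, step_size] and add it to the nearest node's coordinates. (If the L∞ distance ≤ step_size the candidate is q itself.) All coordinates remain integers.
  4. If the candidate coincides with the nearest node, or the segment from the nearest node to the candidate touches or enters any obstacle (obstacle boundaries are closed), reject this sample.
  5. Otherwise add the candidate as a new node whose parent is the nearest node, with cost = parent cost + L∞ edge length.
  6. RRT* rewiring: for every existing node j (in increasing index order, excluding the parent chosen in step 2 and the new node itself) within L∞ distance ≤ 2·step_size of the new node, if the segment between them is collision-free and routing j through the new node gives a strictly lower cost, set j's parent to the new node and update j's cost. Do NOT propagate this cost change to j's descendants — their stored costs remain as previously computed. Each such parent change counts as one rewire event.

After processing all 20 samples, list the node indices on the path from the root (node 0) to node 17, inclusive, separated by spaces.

1. q=(10,44) nearest=0 d=44 new=(3,2) → add node 1 parent=0 cost=2
2. q=(22,28) nearest=1 d=26 new=(5,4) → add node 2 parent=1 cost=4
3. q=(8,15) nearest=2 d=11 new=(7,6) → add node 3 parent=2 cost=6
4. q=(21,9) nearest=3 d=14 new=(9,8) → add node 4 parent=3 cost=8
5. q=(21,30) nearest=4 d=22 new=(11,10) → add node 5 parent=4 cost=10
6. q=(20,27) nearest=5 d=17 new=(13,12) → add node 6 parent=5 cost=12
7. q=(16,15) nearest=6 d=3 new=(15,14) → add node 7 parent=6 cost=14
8. q=(7,40) nearest=7 d=26 new=(13,16) → add node 8 parent=7 cost=16
9. q=(2,0) nearest=0 d=1 new=(2,0) → add node 9 parent=0 cost=1
10. q=(7,9) nearest=4 d=2 new=(7,9) → add node 10 parent=4 cost=10
11. q=(16,33) nearest=8 d=17 new=(15,18) → add node 11 parent=8 cost=18
12. q=(1,43) nearest=11 d=25 new=(13,20) → blocked by [12,14]×[20,30], reject
13. q=(5,9) nearest=10 d=2 new=(5,9) → add node 12 parent=10 cost=12
14. q=(12,21) nearest=11 d=3 new=(13,20) → blocked by [12,14]×[20,30], reject
15. q=(14,20) nearest=11 d=2 new=(14,20) → blocked by [12,14]×[20,30], reject
16. q=(7,11) nearest=10 d=2 new=(7,11) → add node 13 parent=10 cost=12
17. q=(22,21) nearest=7 d=7 new=(17,16) → add node 14 parent=7 cost=16
18. q=(20,32) nearest=11 d=14 new=(17,20) → add node 15 parent=11 cost=20
19. q=(21,34) nearest=15 d=14 new=(19,22) → add node 16 parent=15 cost=22
20. q=(0,11) nearest=12 d=5 new=(3,11) → add node 17 parent=12 cost=14

Path: 0 1 2 3 4 10 12 17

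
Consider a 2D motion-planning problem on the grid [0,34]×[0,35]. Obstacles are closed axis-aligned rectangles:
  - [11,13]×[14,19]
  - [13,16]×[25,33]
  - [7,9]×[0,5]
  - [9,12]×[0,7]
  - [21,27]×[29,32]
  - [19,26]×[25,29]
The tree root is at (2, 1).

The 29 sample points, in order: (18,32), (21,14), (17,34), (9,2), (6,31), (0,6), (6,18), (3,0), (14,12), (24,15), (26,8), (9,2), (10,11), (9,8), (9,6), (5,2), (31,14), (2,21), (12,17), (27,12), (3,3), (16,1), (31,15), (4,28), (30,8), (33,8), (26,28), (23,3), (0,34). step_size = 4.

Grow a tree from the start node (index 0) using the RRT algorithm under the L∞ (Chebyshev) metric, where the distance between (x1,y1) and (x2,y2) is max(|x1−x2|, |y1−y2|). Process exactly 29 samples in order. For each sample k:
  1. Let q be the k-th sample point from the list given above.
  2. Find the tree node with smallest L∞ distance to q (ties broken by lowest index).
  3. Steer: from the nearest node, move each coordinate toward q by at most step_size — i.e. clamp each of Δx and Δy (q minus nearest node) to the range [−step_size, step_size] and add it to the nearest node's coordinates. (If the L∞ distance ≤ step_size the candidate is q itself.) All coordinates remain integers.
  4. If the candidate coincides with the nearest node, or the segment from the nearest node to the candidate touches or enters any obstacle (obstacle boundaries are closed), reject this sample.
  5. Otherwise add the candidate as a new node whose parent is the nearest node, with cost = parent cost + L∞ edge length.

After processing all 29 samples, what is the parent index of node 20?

1. q=(18,32) nearest=0 d=31 new=(6,5) → add node 1 parent=0 cost=4
2. q=(21,14) nearest=1 d=15 new=(10,9) → add node 2 parent=1 cost=8
3. q=(17,34) nearest=2 d=25 new=(14,13) → add node 3 parent=2 cost=12
4. q=(9,2) nearest=1 d=3 new=(9,2) → blocked by [7,9]×[0,5], reject
5. q=(6,31) nearest=3 d=18 new=(10,17) → blocked by [11,13]×[14,19], reject
6. q=(0,6) nearest=0 d=5 new=(0,5) → add node 4 parent=0 cost=4
7. q=(6,18) nearest=3 d=8 new=(10,17) → blocked by [11,13]×[14,19], reject
8. q=(3,0) nearest=0 d=1 new=(3,0) → add node 5 parent=0 cost=1
9. q=(14,12) nearest=3 d=1 new=(14,12) → add node 6 parent=3 cost=13
10. q=(24,15) nearest=3 d=10 new=(18,15) → add node 7 parent=3 cost=16
11. q=(26,8) nearest=7 d=8 new=(22,11) → add node 8 parent=7 cost=20
12. q=(9,2) nearest=1 d=3 new=(9,2) → blocked by [7,9]×[0,5], reject
13. q=(10,11) nearest=2 d=2 new=(10,11) → add node 9 parent=2 cost=10
14. q=(9,8) nearest=2 d=1 new=(9,8) → add node 10 parent=2 cost=9
15. q=(9,6) nearest=10 d=2 new=(9,6) → blocked by [9,12]×[0,7], reject
16. q=(5,2) nearest=5 d=2 new=(5,2) → add node 11 parent=5 cost=3
17. q=(31,14) nearest=8 d=9 new=(26,14) → add node 12 parent=8 cost=24
18. q=(2,21) nearest=9 d=10 new=(6,15) → add node 13 parent=9 cost=14
19. q=(12,17) nearest=3 d=4 new=(12,17) → blocked by [11,13]×[14,19], reject
20. q=(27,12) nearest=12 d=2 new=(27,12) → add node 14 parent=12 cost=26
21. q=(3,3) nearest=0 d=2 new=(3,3) → add node 15 parent=0 cost=2
22. q=(16,1) nearest=10 d=7 new=(13,4) → blocked by [9,12]×[0,7], reject
23. q=(31,15) nearest=14 d=4 new=(31,15) → add node 16 parent=14 cost=30
24. q=(4,28) nearest=13 d=13 new=(4,19) → add node 17 parent=13 cost=18
25. q=(30,8) nearest=14 d=4 new=(30,8) → add node 18 parent=14 cost=30
26. q=(33,8) nearest=18 d=3 new=(33,8) → add node 19 parent=18 cost=33
27. q=(26,28) nearest=7 d=13 new=(22,19) → add node 20 parent=7 cost=20
28. q=(23,3) nearest=18 d=7 new=(26,4) → add node 21 parent=18 cost=34
29. q=(0,34) nearest=17 d=15 new=(0,23) → add node 22 parent=17 cost=22

Parent of node 20: 7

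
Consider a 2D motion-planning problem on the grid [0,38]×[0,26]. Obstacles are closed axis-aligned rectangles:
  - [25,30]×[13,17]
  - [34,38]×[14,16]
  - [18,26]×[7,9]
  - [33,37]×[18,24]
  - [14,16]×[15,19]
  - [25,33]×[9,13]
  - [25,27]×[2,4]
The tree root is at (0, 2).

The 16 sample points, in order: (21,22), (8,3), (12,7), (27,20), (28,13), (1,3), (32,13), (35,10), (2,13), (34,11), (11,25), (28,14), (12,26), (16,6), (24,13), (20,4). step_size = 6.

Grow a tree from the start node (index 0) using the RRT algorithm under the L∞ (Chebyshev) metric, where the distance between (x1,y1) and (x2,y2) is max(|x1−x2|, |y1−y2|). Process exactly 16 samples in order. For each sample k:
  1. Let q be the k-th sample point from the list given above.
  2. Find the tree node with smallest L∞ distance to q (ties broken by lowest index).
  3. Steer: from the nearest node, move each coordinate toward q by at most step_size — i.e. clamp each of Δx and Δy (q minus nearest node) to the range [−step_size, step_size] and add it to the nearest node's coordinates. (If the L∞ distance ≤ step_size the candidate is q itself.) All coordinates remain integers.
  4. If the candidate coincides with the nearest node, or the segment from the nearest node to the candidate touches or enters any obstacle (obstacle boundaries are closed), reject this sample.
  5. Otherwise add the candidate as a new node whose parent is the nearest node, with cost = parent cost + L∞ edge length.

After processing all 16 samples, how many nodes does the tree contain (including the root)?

Node count: 10

1. q=(21,22) nearest=0 d=21 new=(6,8) → add node 1 parent=0 cost=6
2. q=(8,3) nearest=1 d=5 new=(8,3) → add node 2 parent=1 cost=11
3. q=(12,7) nearest=2 d=4 new=(12,7) → add node 3 parent=2 cost=15
4. q=(27,20) nearest=3 d=15 new=(18,13) → add node 4 parent=3 cost=21
5. q=(28,13) nearest=4 d=10 new=(24,13) → add node 5 parent=4 cost=27
6. q=(1,3) nearest=0 d=1 new=(1,3) → add node 6 parent=0 cost=1
7. q=(32,13) nearest=5 d=8 new=(30,13) → blocked by [25,30]×[13,17], reject
8. q=(35,10) nearest=5 d=11 new=(30,10) → blocked by [25,33]×[9,13], reject
9. q=(2,13) nearest=1 d=5 new=(2,13) → add node 7 parent=1 cost=11
10. q=(34,11) nearest=5 d=10 new=(30,11) → blocked by [25,33]×[9,13], reject
11. q=(11,25) nearest=4 d=12 new=(12,19) → blocked by [14,16]×[15,19], reject
12. q=(28,14) nearest=5 d=4 new=(28,14) → blocked by [25,30]×[13,17], reject
13. q=(12,26) nearest=4 d=13 new=(12,19) → blocked by [14,16]×[15,19], reject
14. q=(16,6) nearest=3 d=4 new=(16,6) → add node 8 parent=3 cost=19
15. q=(24,13) nearest=5 d=0 → coincident, reject
16. q=(20,4) nearest=8 d=4 new=(20,4) → add node 9 parent=8 cost=23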